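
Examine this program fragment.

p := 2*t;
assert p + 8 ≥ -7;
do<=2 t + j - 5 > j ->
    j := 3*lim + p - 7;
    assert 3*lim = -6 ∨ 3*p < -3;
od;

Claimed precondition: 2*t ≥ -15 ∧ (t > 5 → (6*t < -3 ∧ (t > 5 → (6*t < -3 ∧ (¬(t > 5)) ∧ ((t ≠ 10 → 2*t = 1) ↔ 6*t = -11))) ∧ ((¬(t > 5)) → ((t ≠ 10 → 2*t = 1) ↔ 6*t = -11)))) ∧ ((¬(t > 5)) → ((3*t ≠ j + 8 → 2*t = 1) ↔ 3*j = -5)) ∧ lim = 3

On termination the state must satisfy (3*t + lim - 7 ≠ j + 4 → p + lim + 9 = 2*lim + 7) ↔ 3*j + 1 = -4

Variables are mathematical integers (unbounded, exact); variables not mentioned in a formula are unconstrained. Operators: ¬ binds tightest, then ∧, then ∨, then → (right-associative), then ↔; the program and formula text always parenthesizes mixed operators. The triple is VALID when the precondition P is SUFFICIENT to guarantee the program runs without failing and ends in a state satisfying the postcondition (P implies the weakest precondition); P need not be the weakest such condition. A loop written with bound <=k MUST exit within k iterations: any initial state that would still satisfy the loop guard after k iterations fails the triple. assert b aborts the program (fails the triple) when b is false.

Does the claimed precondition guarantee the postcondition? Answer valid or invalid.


Working backward. After the program, the postcondition (3*t + lim - 7 ≠ j + 4 → p + lim + 9 = 2*lim + 7) ↔ 3*j + 1 = -4 must hold; in canonical form it is (lim + 3*t ≠ j + 11 → p = lim - 2) ↔ 3*j = -5.
Before the loop (bound <=2), unroll the exhaustion recursion (WP_0 = exit-now case; WP_j = one more guarded iteration, up to j = 2):
  WP_0: (¬(t > 5)) ∧ ((lim + 3*t ≠ j + 11 → p = lim - 2) ↔ 3*j = -5)
  WP_1: (t > 5 → ((3*lim = -6 ∨ 3*p < -3) ∧ (¬(t > 5)) ∧ ((3*t ≠ 2*lim + p + 4 → p = lim - 2) ↔ 9*lim + 3*p = 16))) ∧ ((¬(t > 5)) → ((lim + 3*t ≠ j + 11 → p = lim - 2) ↔ 3*j = -5))
  WP_2: (t > 5 → ((3*lim = -6 ∨ 3*p < -3) ∧ (t > 5 → ((3*lim = -6 ∨ 3*p < -3) ∧ (¬(t > 5)) ∧ ((3*t ≠ 2*lim + p + 4 → p = lim - 2) ↔ 9*lim + 3*p = 16))) ∧ ((¬(t > 5)) → ((3*t ≠ 2*lim + p + 4 → p = lim - 2) ↔ 9*lim + 3*p = 16)))) ∧ ((¬(t > 5)) → ((lim + 3*t ≠ j + 11 → p = lim - 2) ↔ 3*j = -5))
So before the loop: (t > 5 → ((3*lim = -6 ∨ 3*p < -3) ∧ (t > 5 → ((3*lim = -6 ∨ 3*p < -3) ∧ (¬(t > 5)) ∧ ((3*t ≠ 2*lim + p + 4 → p = lim - 2) ↔ 9*lim + 3*p = 16))) ∧ ((¬(t > 5)) → ((3*t ≠ 2*lim + p + 4 → p = lim - 2) ↔ 9*lim + 3*p = 16)))) ∧ ((¬(t > 5)) → ((lim + 3*t ≠ j + 11 → p = lim - 2) ↔ 3*j = -5))
Before assert p + 8 ≥ -7: p ≥ -15 ∧ (t > 5 → ((3*lim = -6 ∨ 3*p < -3) ∧ (t > 5 → ((3*lim = -6 ∨ 3*p < -3) ∧ (¬(t > 5)) ∧ ((3*t ≠ 2*lim + p + 4 → p = lim - 2) ↔ 9*lim + 3*p = 16))) ∧ ((¬(t > 5)) → ((3*t ≠ 2*lim + p + 4 → p = lim - 2) ↔ 9*lim + 3*p = 16)))) ∧ ((¬(t > 5)) → ((lim + 3*t ≠ j + 11 → p = lim - 2) ↔ 3*j = -5))
Before p := 2*t: 2*t ≥ -15 ∧ (t > 5 → ((3*lim = -6 ∨ 6*t < -3) ∧ (t > 5 → ((3*lim = -6 ∨ 6*t < -3) ∧ (¬(t > 5)) ∧ ((t ≠ 2*lim + 4 → 2*t = lim - 2) ↔ 9*lim + 6*t = 16))) ∧ ((¬(t > 5)) → ((t ≠ 2*lim + 4 → 2*t = lim - 2) ↔ 9*lim + 6*t = 16)))) ∧ ((¬(t > 5)) → ((lim + 3*t ≠ j + 11 → 2*t = lim - 2) ↔ 3*j = -5))
The weakest precondition is 2*t ≥ -15 ∧ (t > 5 → ((3*lim = -6 ∨ 6*t < -3) ∧ (t > 5 → ((3*lim = -6 ∨ 6*t < -3) ∧ (¬(t > 5)) ∧ ((t ≠ 2*lim + 4 → 2*t = lim - 2) ↔ 9*lim + 6*t = 16))) ∧ ((¬(t > 5)) → ((t ≠ 2*lim + 4 → 2*t = lim - 2) ↔ 9*lim + 6*t = 16)))) ∧ ((¬(t > 5)) → ((lim + 3*t ≠ j + 11 → 2*t = lim - 2) ↔ 3*j = -5)).
Check whether 2*t ≥ -15 ∧ (t > 5 → (6*t < -3 ∧ (t > 5 → (6*t < -3 ∧ (¬(t > 5)) ∧ ((t ≠ 10 → 2*t = 1) ↔ 6*t = -11))) ∧ ((¬(t > 5)) → ((t ≠ 10 → 2*t = 1) ↔ 6*t = -11)))) ∧ ((¬(t > 5)) → ((3*t ≠ j + 8 → 2*t = 1) ↔ 3*j = -5)) ∧ lim = 3 implies it.
Every state satisfying the precondition satisfies the weakest precondition: the implication holds.
Answer: valid


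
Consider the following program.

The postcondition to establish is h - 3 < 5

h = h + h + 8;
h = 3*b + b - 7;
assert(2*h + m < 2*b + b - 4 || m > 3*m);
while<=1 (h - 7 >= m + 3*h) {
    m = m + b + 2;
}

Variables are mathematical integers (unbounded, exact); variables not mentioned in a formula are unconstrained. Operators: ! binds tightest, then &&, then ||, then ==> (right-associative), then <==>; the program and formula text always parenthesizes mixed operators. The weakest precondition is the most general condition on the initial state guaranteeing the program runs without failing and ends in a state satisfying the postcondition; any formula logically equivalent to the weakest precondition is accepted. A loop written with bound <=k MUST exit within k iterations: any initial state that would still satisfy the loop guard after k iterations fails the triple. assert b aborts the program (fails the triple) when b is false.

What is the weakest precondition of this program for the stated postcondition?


Working backward. After the program, the postcondition h - 3 < 5 must hold; in canonical form it is h < 8.
Before the loop (bound <=1), unroll the exhaustion recursion (WP_0 = exit-now case; WP_j = one more guarded iteration, up to j = 1):
  WP_0: (!(2*h + m <= -7)) && h < 8
  WP_1: (2*h + m <= -7 ==> ((!(b + 2*h + m <= -9)) && h < 8)) && ((!(2*h + m <= -7)) ==> h < 8)
So before the loop: (2*h + m <= -7 ==> ((!(b + 2*h + m <= -9)) && h < 8)) && ((!(2*h + m <= -7)) ==> h < 8)
Before assert 2*h + m < 2*b + b - 4 || m > 3*m: (2*h + m < 3*b - 4 || 2*m < 0) && (2*h + m <= -7 ==> ((!(b + 2*h + m <= -9)) && h < 8)) && ((!(2*h + m <= -7)) ==> h < 8)
Before h := 3*b + b - 7: (5*b + m < 10 || 2*m < 0) && (8*b + m <= 7 ==> ((!(9*b + m <= 5)) && 4*b < 15)) && ((!(8*b + m <= 7)) ==> 4*b < 15)
Before h := h + h + 8: (5*b + m < 10 || 2*m < 0) && (8*b + m <= 7 ==> ((!(9*b + m <= 5)) && 4*b < 15)) && ((!(8*b + m <= 7)) ==> 4*b < 15)
Answer: WP = (5*b + m < 10 || 2*m < 0) && (8*b + m <= 7 ==> ((!(9*b + m <= 5)) && 4*b < 15)) && ((!(8*b + m <= 7)) ==> 4*b < 15)


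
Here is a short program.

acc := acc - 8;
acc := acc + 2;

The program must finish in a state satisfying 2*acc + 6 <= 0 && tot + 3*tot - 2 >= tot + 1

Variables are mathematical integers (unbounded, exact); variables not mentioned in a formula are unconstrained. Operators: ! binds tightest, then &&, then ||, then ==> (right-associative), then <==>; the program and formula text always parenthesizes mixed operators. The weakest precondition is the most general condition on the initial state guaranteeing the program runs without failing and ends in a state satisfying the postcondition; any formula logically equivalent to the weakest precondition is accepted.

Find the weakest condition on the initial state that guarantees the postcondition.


Working backward. After the program, the postcondition 2*acc + 6 <= 0 && tot + 3*tot - 2 >= tot + 1 must hold; in canonical form it is 2*acc <= -6 && 3*tot >= 3.
Before acc := acc + 2: 2*acc <= -10 && 3*tot >= 3
Before acc := acc - 8: 2*acc <= 6 && 3*tot >= 3
Answer: WP = 2*acc <= 6 && 3*tot >= 3


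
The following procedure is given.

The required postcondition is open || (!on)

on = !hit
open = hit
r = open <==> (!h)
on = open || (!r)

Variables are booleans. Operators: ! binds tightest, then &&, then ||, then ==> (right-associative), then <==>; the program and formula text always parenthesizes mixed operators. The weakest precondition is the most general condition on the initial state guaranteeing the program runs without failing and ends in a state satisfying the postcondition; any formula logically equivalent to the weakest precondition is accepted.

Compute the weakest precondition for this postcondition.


Working backward. After the program, open || (!on) must hold.
Before on := open || (!r): open || (!(open || (!r)))
Before r := open <==> (!h): open || (!(open || (!(open <==> (!h)))))
Before open := hit: hit || (!(hit || (!(hit <==> (!h)))))
Before on := !hit: hit || (!(hit || (!(hit <==> (!h)))))
Answer: WP = hit || (!(hit || (!(hit <==> (!h)))))


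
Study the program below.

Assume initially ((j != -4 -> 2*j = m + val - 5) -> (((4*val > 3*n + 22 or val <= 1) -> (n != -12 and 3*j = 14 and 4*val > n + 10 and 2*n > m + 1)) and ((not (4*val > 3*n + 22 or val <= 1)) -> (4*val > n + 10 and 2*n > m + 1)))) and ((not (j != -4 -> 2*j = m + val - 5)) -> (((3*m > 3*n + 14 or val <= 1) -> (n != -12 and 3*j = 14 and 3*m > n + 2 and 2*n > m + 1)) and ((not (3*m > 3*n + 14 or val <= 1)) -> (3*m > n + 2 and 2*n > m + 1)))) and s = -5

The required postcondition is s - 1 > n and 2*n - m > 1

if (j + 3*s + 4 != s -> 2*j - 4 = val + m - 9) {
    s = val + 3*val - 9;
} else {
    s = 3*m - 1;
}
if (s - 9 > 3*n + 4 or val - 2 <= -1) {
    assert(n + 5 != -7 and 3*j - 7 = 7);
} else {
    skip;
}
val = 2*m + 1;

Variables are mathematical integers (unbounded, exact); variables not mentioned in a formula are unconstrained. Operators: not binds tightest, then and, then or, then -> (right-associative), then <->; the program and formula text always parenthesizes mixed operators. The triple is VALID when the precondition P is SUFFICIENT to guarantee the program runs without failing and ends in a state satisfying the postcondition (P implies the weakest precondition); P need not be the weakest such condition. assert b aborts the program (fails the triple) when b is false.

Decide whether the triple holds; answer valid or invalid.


Working backward. After the program, the postcondition s - 1 > n and 2*n - m > 1 must hold; in canonical form it is s > n + 1 and 2*n > m + 1.
Before val := 2*m + 1: s > n + 1 and 2*n > m + 1
Then branch requires n != -12 and 3*j = 14 and s > n + 1 and 2*n > m + 1; else branch requires s > n + 1 and 2*n > m + 1.
Before the if: ((s > 3*n + 13 or val <= 1) -> (n != -12 and 3*j = 14 and s > n + 1 and 2*n > m + 1)) and ((not (s > 3*n + 13 or val <= 1)) -> (s > n + 1 and 2*n > m + 1))
Then branch requires ((4*val > 3*n + 22 or val <= 1) -> (n != -12 and 3*j = 14 and 4*val > n + 10 and 2*n > m + 1)) and ((not (4*val > 3*n + 22 or val <= 1)) -> (4*val > n + 10 and 2*n > m + 1)); else branch requires ((3*m > 3*n + 14 or val <= 1) -> (n != -12 and 3*j = 14 and 3*m > n + 2 and 2*n > m + 1)) and ((not (3*m > 3*n + 14 or val <= 1)) -> (3*m > n + 2 and 2*n > m + 1)).
Before the if: ((j + 2*s != -4 -> 2*j = m + val - 5) -> (((4*val > 3*n + 22 or val <= 1) -> (n != -12 and 3*j = 14 and 4*val > n + 10 and 2*n > m + 1)) and ((not (4*val > 3*n + 22 or val <= 1)) -> (4*val > n + 10 and 2*n > m + 1)))) and ((not (j + 2*s != -4 -> 2*j = m + val - 5)) -> (((3*m > 3*n + 14 or val <= 1) -> (n != -12 and 3*j = 14 and 3*m > n + 2 and 2*n > m + 1)) and ((not (3*m > 3*n + 14 or val <= 1)) -> (3*m > n + 2 and 2*n > m + 1))))
The weakest precondition is ((j + 2*s != -4 -> 2*j = m + val - 5) -> (((4*val > 3*n + 22 or val <= 1) -> (n != -12 and 3*j = 14 and 4*val > n + 10 and 2*n > m + 1)) and ((not (4*val > 3*n + 22 or val <= 1)) -> (4*val > n + 10 and 2*n > m + 1)))) and ((not (j + 2*s != -4 -> 2*j = m + val - 5)) -> (((3*m > 3*n + 14 or val <= 1) -> (n != -12 and 3*j = 14 and 3*m > n + 2 and 2*n > m + 1)) and ((not (3*m > 3*n + 14 or val <= 1)) -> (3*m > n + 2 and 2*n > m + 1)))).
Check whether ((j != -4 -> 2*j = m + val - 5) -> (((4*val > 3*n + 22 or val <= 1) -> (n != -12 and 3*j = 14 and 4*val > n + 10 and 2*n > m + 1)) and ((not (4*val > 3*n + 22 or val <= 1)) -> (4*val > n + 10 and 2*n > m + 1)))) and ((not (j != -4 -> 2*j = m + val - 5)) -> (((3*m > 3*n + 14 or val <= 1) -> (n != -12 and 3*j = 14 and 3*m > n + 2 and 2*n > m + 1)) and ((not (3*m > 3*n + 14 or val <= 1)) -> (3*m > n + 2 and 2*n > m + 1)))) and s = -5 implies it.
Countermodel: at the initial state j = -4, m = -8, n = -3, s = -5, val = 2, the precondition holds but the weakest precondition fails.
Answer: invalid


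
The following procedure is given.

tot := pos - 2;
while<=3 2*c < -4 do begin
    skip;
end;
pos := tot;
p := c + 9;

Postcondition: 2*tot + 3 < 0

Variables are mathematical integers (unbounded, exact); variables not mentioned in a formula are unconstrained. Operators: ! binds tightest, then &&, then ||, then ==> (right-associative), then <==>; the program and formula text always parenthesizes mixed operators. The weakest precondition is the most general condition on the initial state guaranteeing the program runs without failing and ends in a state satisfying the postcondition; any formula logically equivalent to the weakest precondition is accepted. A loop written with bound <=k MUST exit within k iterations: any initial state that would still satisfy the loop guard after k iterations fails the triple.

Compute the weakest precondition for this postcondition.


Working backward. After the program, the postcondition 2*tot + 3 < 0 must hold; in canonical form it is 2*tot < -3.
Before p := c + 9: 2*tot < -3
Before pos := tot: 2*tot < -3
Before the loop (bound <=3), unroll the exhaustion recursion (WP_0 = exit-now case; WP_j = one more guarded iteration, up to j = 3):
  WP_0: (!(2*c < -4)) && 2*tot < -3
  WP_1: (2*c < -4 ==> ((!(2*c < -4)) && 2*tot < -3)) && ((!(2*c < -4)) ==> 2*tot < -3)
  WP_2: (2*c < -4 ==> ((2*c < -4 ==> ((!(2*c < -4)) && 2*tot < -3)) && ((!(2*c < -4)) ==> 2*tot < -3))) && ((!(2*c < -4)) ==> 2*tot < -3)
  WP_3: (2*c < -4 ==> ((2*c < -4 ==> ((2*c < -4 ==> ((!(2*c < -4)) && 2*tot < -3)) && ((!(2*c < -4)) ==> 2*tot < -3))) && ((!(2*c < -4)) ==> 2*tot < -3))) && ((!(2*c < -4)) ==> 2*tot < -3)
So before the loop: (2*c < -4 ==> ((2*c < -4 ==> ((2*c < -4 ==> ((!(2*c < -4)) && 2*tot < -3)) && ((!(2*c < -4)) ==> 2*tot < -3))) && ((!(2*c < -4)) ==> 2*tot < -3))) && ((!(2*c < -4)) ==> 2*tot < -3)
Before tot := pos - 2: (2*c < -4 ==> ((2*c < -4 ==> ((2*c < -4 ==> ((!(2*c < -4)) && 2*pos < 1)) && ((!(2*c < -4)) ==> 2*pos < 1))) && ((!(2*c < -4)) ==> 2*pos < 1))) && ((!(2*c < -4)) ==> 2*pos < 1)
Answer: WP = (2*c < -4 ==> ((2*c < -4 ==> ((2*c < -4 ==> ((!(2*c < -4)) && 2*pos < 1)) && ((!(2*c < -4)) ==> 2*pos < 1))) && ((!(2*c < -4)) ==> 2*pos < 1))) && ((!(2*c < -4)) ==> 2*pos < 1)


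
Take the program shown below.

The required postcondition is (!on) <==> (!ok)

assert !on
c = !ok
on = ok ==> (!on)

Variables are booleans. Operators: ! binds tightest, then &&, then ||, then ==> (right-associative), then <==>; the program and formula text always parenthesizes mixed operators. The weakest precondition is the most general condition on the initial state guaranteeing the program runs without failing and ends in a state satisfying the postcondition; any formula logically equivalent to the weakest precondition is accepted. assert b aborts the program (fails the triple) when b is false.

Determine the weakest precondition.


Working backward. After the program, (!on) <==> (!ok) must hold.
Before on := ok ==> (!on): (!(ok ==> (!on))) <==> (!ok)
Before c := !ok: (!(ok ==> (!on))) <==> (!ok)
Before assert !on: (!on) && ((!(ok ==> (!on))) <==> (!ok))
Answer: WP = (!on) && ((!(ok ==> (!on))) <==> (!ok))


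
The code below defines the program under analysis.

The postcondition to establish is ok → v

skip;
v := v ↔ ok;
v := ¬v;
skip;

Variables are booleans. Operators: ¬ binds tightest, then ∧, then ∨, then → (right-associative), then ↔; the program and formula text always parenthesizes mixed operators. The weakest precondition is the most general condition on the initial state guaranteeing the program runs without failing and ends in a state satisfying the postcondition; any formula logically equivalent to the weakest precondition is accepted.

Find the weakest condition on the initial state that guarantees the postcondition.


Working backward. After the program, ok → v must hold.
Before skip: ok → v
Before v := ¬v: ok → (¬v)
Before v := v ↔ ok: ok → (¬(v ↔ ok))
Before skip: ok → (¬(v ↔ ok))
Answer: WP = ok → (¬(v ↔ ok))


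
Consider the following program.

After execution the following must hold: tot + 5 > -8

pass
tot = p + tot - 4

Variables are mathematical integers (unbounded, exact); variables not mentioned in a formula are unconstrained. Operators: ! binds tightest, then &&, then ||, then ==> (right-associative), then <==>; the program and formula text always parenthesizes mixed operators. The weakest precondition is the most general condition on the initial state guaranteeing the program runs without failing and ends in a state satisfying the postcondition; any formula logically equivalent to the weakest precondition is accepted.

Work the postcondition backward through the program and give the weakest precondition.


Working backward. After the program, the postcondition tot + 5 > -8 must hold; in canonical form it is tot > -13.
Before tot := p + tot - 4: p + tot > -9
Before skip: p + tot > -9
Answer: WP = p + tot > -9


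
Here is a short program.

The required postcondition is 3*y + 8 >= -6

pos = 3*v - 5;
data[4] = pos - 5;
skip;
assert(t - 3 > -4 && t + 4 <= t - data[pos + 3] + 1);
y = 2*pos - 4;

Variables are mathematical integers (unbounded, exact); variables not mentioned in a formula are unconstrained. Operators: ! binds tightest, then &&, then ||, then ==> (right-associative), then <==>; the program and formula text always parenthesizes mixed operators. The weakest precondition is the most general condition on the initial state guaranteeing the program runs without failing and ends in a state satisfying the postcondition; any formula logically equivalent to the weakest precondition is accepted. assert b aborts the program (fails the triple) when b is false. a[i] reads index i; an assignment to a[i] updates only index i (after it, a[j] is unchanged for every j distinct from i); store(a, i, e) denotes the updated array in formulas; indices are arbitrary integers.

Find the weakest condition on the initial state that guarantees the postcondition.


Working backward. After the program, the postcondition 3*y + 8 >= -6 must hold; in canonical form it is 3*y >= -14.
Before y := 2*pos - 4: 6*pos >= -2
Before assert t - 3 > -4 && t + 4 <= t - data[pos + 3] + 1: t > -1 && data[pos + 3] <= -3 && 6*pos >= -2
Before skip: t > -1 && data[pos + 3] <= -3 && 6*pos >= -2
Before data[4] := pos - 5: t > -1 && store(data, 4, pos - 5)[pos + 3] <= -3 && 6*pos >= -2
Before pos := 3*v - 5: t > -1 && store(data, 4, 3*v - 10)[3*v - 2] <= -3 && 18*v >= 28
Answer: WP = t > -1 && store(data, 4, 3*v - 10)[3*v - 2] <= -3 && 18*v >= 28


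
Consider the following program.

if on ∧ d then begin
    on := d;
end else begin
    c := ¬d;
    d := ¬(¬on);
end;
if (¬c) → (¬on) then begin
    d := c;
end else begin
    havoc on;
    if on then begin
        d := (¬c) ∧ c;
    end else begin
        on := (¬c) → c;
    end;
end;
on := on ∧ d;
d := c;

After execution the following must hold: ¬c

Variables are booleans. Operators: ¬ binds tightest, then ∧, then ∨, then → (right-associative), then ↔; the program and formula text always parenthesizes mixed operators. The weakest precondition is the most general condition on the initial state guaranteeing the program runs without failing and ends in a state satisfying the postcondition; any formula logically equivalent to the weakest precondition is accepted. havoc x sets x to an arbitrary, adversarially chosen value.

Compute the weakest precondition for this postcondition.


Working backward. After the program, ¬c must hold.
Before d := c: ¬c
Before on := on ∧ d: ¬c
Then branch requires ¬c; else branch requires ¬c.
Before the if: (((¬c) → (¬on)) → (¬c)) ∧ ((¬((¬c) → (¬on))) → (¬c))
Then branch requires (((¬c) → (¬d)) → (¬c)) ∧ ((¬((¬c) → (¬d))) → (¬c)); else branch requires ((d → (¬on)) → d) ∧ ((¬(d → (¬on))) → d).
Before the if: ((on ∧ d) → ((((¬c) → (¬d)) → (¬c)) ∧ ((¬((¬c) → (¬d))) → (¬c)))) ∧ ((¬(on ∧ d)) → (((d → (¬on)) → d) ∧ ((¬(d → (¬on))) → d)))
Answer: WP = ((on ∧ d) → ((((¬c) → (¬d)) → (¬c)) ∧ ((¬((¬c) → (¬d))) → (¬c)))) ∧ ((¬(on ∧ d)) → (((d → (¬on)) → d) ∧ ((¬(d → (¬on))) → d)))


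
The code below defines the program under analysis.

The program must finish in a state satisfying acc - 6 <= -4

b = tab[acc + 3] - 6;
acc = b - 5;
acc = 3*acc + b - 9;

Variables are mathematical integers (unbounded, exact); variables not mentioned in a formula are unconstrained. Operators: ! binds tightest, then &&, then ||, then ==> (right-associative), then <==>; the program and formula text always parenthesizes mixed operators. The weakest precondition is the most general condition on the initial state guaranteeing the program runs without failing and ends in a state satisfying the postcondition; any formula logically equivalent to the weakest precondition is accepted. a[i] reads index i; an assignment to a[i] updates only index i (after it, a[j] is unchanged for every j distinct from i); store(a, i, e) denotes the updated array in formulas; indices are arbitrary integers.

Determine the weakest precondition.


Working backward. After the program, the postcondition acc - 6 <= -4 must hold; in canonical form it is acc <= 2.
Before acc := 3*acc + b - 9: 3*acc + b <= 11
Before acc := b - 5: 4*b <= 26
Before b := tab[acc + 3] - 6: 4*tab[acc + 3] <= 50
Answer: WP = 4*tab[acc + 3] <= 50


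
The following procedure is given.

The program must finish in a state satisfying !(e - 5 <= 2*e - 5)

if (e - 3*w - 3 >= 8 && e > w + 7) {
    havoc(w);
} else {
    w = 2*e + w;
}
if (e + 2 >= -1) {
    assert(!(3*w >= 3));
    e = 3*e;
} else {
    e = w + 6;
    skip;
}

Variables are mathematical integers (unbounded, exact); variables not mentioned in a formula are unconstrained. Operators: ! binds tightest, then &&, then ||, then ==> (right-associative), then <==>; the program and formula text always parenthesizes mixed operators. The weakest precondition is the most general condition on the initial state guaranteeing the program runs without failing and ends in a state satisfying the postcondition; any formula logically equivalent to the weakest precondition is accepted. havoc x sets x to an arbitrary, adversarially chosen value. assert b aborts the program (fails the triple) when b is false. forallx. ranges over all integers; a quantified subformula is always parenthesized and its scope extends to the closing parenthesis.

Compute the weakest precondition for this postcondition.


Working backward. After the program, the postcondition !(e - 5 <= 2*e - 5) must hold; in canonical form it is !(e >= 0).
Then branch requires (!(3*w >= 3)) && (!(3*e >= 0)); else branch requires !(w >= -6).
Before the if: (e >= -3 ==> ((!(3*w >= 3)) && (!(3*e >= 0)))) && ((!(e >= -3)) ==> (!(w >= -6)))
Then branch requires forall w_1. ((e >= -3 ==> ((!(3*w_1 >= 3)) && (!(3*e >= 0)))) && ((!(e >= -3)) ==> (!(w_1 >= -6)))); else branch requires (e >= -3 ==> ((!(6*e + 3*w >= 3)) && (!(3*e >= 0)))) && ((!(e >= -3)) ==> (!(2*e + w >= -6))).
Before the if: ((e >= 3*w + 11 && e > w + 7) ==> (forall w_1. ((e >= -3 ==> ((!(3*w_1 >= 3)) && (!(3*e >= 0)))) && ((!(e >= -3)) ==> (!(w_1 >= -6)))))) && ((!(e >= 3*w + 11 && e > w + 7)) ==> ((e >= -3 ==> ((!(6*e + 3*w >= 3)) && (!(3*e >= 0)))) && ((!(e >= -3)) ==> (!(2*e + w >= -6)))))
Answer: WP = ((e >= 3*w + 11 && e > w + 7) ==> (forall w_1. ((e >= -3 ==> ((!(3*w_1 >= 3)) && (!(3*e >= 0)))) && ((!(e >= -3)) ==> (!(w_1 >= -6)))))) && ((!(e >= 3*w + 11 && e > w + 7)) ==> ((e >= -3 ==> ((!(6*e + 3*w >= 3)) && (!(3*e >= 0)))) && ((!(e >= -3)) ==> (!(2*e + w >= -6)))))


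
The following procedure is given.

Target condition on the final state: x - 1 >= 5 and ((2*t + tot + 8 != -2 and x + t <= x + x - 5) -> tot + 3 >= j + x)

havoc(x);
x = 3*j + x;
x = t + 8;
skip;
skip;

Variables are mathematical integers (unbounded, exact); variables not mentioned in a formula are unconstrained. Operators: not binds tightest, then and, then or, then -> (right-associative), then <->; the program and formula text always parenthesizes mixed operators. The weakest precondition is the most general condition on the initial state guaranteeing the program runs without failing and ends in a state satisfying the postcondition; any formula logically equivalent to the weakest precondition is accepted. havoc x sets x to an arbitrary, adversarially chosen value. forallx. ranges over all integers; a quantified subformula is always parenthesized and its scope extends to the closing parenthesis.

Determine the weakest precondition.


Working backward. After the program, the postcondition x - 1 >= 5 and ((2*t + tot + 8 != -2 and x + t <= x + x - 5) -> tot + 3 >= j + x) must hold; in canonical form it is x >= 6 and ((2*t + tot != -10 and t <= x - 5) -> tot >= j + x - 3).
Before skip: x >= 6 and ((2*t + tot != -10 and t <= x - 5) -> tot >= j + x - 3)
Before skip: x >= 6 and ((2*t + tot != -10 and t <= x - 5) -> tot >= j + x - 3)
Before x := t + 8: t >= -2 and (2*t + tot != -10 -> tot >= j + t + 5)
Before x := 3*j + x: t >= -2 and (2*t + tot != -10 -> tot >= j + t + 5)
Before havoc x: t >= -2 and (2*t + tot != -10 -> tot >= j + t + 5)
Answer: WP = t >= -2 and (2*t + tot != -10 -> tot >= j + t + 5)


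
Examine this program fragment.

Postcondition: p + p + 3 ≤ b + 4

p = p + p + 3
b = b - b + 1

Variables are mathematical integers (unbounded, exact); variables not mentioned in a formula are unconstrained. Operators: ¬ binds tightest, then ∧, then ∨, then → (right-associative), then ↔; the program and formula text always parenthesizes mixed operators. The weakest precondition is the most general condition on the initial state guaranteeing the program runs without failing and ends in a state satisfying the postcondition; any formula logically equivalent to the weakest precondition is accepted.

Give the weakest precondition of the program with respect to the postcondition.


Working backward. After the program, the postcondition p + p + 3 ≤ b + 4 must hold; in canonical form it is 2*p ≤ b + 1.
Before b := b - b + 1: 2*p ≤ 2
Before p := p + p + 3: 4*p ≤ -4
Answer: WP = 4*p ≤ -4


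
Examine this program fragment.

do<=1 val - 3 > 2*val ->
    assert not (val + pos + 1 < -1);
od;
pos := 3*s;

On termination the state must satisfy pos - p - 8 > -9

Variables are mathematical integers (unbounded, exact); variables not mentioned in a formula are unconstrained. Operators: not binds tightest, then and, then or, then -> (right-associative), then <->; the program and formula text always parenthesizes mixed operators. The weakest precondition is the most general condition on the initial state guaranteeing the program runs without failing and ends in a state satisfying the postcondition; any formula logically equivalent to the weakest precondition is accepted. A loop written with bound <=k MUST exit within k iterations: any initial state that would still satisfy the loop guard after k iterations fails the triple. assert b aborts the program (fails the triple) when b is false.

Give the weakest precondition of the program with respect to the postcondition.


Working backward. After the program, the postcondition pos - p - 8 > -9 must hold; in canonical form it is pos > p - 1.
Before pos := 3*s: 3*s > p - 1
Before the loop (bound <=1), unroll the exhaustion recursion (WP_0 = exit-now case; WP_j = one more guarded iteration, up to j = 1):
  WP_0: (not (val < -3)) and 3*s > p - 1
  WP_1: (val < -3 -> ((not (pos + val < -2)) and (not (val < -3)) and 3*s > p - 1)) and ((not (val < -3)) -> 3*s > p - 1)
So before the loop: (val < -3 -> ((not (pos + val < -2)) and (not (val < -3)) and 3*s > p - 1)) and ((not (val < -3)) -> 3*s > p - 1)
Answer: WP = (val < -3 -> ((not (pos + val < -2)) and (not (val < -3)) and 3*s > p - 1)) and ((not (val < -3)) -> 3*s > p - 1)


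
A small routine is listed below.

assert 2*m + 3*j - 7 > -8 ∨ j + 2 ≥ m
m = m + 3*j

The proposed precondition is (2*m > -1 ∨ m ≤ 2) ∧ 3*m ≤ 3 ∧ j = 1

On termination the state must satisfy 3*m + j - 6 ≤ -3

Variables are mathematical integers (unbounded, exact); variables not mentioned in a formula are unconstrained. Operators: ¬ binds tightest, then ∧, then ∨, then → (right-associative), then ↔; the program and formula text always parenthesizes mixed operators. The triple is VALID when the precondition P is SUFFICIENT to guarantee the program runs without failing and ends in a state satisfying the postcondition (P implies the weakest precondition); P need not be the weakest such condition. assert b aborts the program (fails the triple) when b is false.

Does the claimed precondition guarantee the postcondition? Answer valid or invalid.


Working backward. After the program, the postcondition 3*m + j - 6 ≤ -3 must hold; in canonical form it is j + 3*m ≤ 3.
Before m := m + 3*j: 10*j + 3*m ≤ 3
Before assert 2*m + 3*j - 7 > -8 ∨ j + 2 ≥ m: (3*j + 2*m > -1 ∨ j ≥ m - 2) ∧ 10*j + 3*m ≤ 3
The weakest precondition is (3*j + 2*m > -1 ∨ j ≥ m - 2) ∧ 10*j + 3*m ≤ 3.
Check whether (2*m > -1 ∨ m ≤ 2) ∧ 3*m ≤ 3 ∧ j = 1 implies it.
Countermodel: at the initial state j = 1, m = 0, the precondition holds but the weakest precondition fails.
Answer: invalid


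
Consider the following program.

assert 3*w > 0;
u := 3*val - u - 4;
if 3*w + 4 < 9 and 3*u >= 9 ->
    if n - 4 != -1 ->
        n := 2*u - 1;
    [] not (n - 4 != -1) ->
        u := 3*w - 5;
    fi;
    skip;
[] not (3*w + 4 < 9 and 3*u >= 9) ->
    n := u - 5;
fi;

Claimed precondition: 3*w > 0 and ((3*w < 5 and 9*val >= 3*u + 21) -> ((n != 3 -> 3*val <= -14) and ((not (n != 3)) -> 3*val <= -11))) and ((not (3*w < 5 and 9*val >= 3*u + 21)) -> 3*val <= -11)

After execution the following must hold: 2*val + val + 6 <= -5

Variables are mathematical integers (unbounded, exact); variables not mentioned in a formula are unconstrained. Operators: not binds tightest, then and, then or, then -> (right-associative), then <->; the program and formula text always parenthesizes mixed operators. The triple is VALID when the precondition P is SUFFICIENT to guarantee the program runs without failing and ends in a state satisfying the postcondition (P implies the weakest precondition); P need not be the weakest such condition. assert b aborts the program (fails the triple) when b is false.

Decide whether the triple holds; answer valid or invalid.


Working backward. After the program, the postcondition 2*val + val + 6 <= -5 must hold; in canonical form it is 3*val <= -11.
Then branch requires (n != 3 -> 3*val <= -11) and ((not (n != 3)) -> 3*val <= -11); else branch requires 3*val <= -11.
Before the if: ((3*w < 5 and 3*u >= 9) -> ((n != 3 -> 3*val <= -11) and ((not (n != 3)) -> 3*val <= -11))) and ((not (3*w < 5 and 3*u >= 9)) -> 3*val <= -11)
Before u := 3*val - u - 4: ((3*w < 5 and 9*val >= 3*u + 21) -> ((n != 3 -> 3*val <= -11) and ((not (n != 3)) -> 3*val <= -11))) and ((not (3*w < 5 and 9*val >= 3*u + 21)) -> 3*val <= -11)
Before assert 3*w > 0: 3*w > 0 and ((3*w < 5 and 9*val >= 3*u + 21) -> ((n != 3 -> 3*val <= -11) and ((not (n != 3)) -> 3*val <= -11))) and ((not (3*w < 5 and 9*val >= 3*u + 21)) -> 3*val <= -11)
The weakest precondition is 3*w > 0 and ((3*w < 5 and 9*val >= 3*u + 21) -> ((n != 3 -> 3*val <= -11) and ((not (n != 3)) -> 3*val <= -11))) and ((not (3*w < 5 and 9*val >= 3*u + 21)) -> 3*val <= -11).
Check whether 3*w > 0 and ((3*w < 5 and 9*val >= 3*u + 21) -> ((n != 3 -> 3*val <= -14) and ((not (n != 3)) -> 3*val <= -11))) and ((not (3*w < 5 and 9*val >= 3*u + 21)) -> 3*val <= -11) implies it.
Every state satisfying the precondition satisfies the weakest precondition: the implication holds.
Answer: valid


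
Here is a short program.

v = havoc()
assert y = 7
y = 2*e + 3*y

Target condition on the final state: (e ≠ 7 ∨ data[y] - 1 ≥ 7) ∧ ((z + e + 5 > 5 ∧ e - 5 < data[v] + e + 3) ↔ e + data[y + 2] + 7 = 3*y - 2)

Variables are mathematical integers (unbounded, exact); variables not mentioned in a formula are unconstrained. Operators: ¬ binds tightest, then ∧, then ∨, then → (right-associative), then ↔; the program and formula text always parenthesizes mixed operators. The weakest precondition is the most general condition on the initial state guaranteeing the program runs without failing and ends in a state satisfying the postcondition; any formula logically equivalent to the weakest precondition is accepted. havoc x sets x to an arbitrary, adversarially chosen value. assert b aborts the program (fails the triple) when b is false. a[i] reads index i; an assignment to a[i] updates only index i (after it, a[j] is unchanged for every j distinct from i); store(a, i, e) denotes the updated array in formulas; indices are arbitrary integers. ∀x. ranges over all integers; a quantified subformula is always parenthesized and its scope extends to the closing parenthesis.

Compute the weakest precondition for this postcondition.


Working backward. After the program, the postcondition (e ≠ 7 ∨ data[y] - 1 ≥ 7) ∧ ((z + e + 5 > 5 ∧ e - 5 < data[v] + e + 3) ↔ e + data[y + 2] + 7 = 3*y - 2) must hold; in canonical form it is (e ≠ 7 ∨ data[y] ≥ 8) ∧ ((e + z > 0 ∧ data[v] > -8) ↔ data[y + 2] + e = 3*y - 9).
Before y := 2*e + 3*y: (e ≠ 7 ∨ data[2*e + 3*y] ≥ 8) ∧ ((e + z > 0 ∧ data[v] > -8) ↔ data[2*e + 3*y + 2] = 5*e + 9*y - 9)
Before assert y = 7: y = 7 ∧ (e ≠ 7 ∨ data[2*e + 3*y] ≥ 8) ∧ ((e + z > 0 ∧ data[v] > -8) ↔ data[2*e + 3*y + 2] = 5*e + 9*y - 9)
Before havoc v: ∀v_1. (y = 7 ∧ (e ≠ 7 ∨ data[2*e + 3*y] ≥ 8) ∧ ((e + z > 0 ∧ data[v_1] > -8) ↔ data[2*e + 3*y + 2] = 5*e + 9*y - 9))
Answer: WP = ∀v_1. (y = 7 ∧ (e ≠ 7 ∨ data[2*e + 3*y] ≥ 8) ∧ ((e + z > 0 ∧ data[v_1] > -8) ↔ data[2*e + 3*y + 2] = 5*e + 9*y - 9))


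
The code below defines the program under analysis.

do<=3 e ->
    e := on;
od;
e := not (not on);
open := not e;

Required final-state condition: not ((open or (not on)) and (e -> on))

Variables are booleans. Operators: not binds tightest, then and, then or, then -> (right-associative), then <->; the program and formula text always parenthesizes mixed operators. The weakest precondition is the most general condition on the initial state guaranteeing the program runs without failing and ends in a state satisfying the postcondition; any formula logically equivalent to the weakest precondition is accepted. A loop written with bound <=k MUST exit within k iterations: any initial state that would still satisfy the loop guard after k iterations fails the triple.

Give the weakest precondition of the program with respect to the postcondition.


Working backward. After the program, not ((open or (not on)) and (e -> on)) must hold.
Before open := not e: not (((not e) or (not on)) and (e -> on))
Before e := not (not on): on
Before the loop (bound <=3), unroll the exhaustion recursion (WP_0 = exit-now case; WP_j = one more guarded iteration, up to j = 3):
  WP_0: (not e) and on
  WP_1: (not e) and ((not e) -> on)
  WP_2: (e -> ((not on) and ((not on) -> on))) and ((not e) -> on)
  WP_3: (e -> ((on -> ((not on) and ((not on) -> on))) and ((not on) -> on))) and ((not e) -> on)
So before the loop: (e -> ((on -> ((not on) and ((not on) -> on))) and ((not on) -> on))) and ((not e) -> on)
Answer: WP = (e -> ((on -> ((not on) and ((not on) -> on))) and ((not on) -> on))) and ((not e) -> on)


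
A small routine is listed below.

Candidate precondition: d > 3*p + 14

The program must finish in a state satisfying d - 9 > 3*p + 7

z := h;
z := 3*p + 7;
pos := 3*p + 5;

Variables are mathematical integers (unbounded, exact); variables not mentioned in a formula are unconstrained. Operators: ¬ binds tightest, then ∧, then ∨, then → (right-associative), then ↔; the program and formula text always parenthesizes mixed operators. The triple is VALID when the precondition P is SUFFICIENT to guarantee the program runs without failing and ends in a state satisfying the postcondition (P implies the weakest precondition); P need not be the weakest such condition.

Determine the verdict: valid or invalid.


Working backward. After the program, the postcondition d - 9 > 3*p + 7 must hold; in canonical form it is d > 3*p + 16.
Before pos := 3*p + 5: d > 3*p + 16
Before z := 3*p + 7: d > 3*p + 16
Before z := h: d > 3*p + 16
The weakest precondition is d > 3*p + 16.
Check whether d > 3*p + 14 implies it.
Countermodel: at the initial state d = 15, p = 0, the precondition holds but the weakest precondition fails.
Answer: invalid


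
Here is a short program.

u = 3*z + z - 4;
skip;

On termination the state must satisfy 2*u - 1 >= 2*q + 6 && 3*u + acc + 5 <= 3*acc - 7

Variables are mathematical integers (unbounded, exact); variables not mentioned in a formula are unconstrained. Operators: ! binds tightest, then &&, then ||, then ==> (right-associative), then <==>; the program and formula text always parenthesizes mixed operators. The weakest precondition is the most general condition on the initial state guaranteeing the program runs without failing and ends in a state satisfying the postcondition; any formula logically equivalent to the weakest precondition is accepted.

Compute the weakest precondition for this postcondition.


Working backward. After the program, the postcondition 2*u - 1 >= 2*q + 6 && 3*u + acc + 5 <= 3*acc - 7 must hold; in canonical form it is 2*u >= 2*q + 7 && 3*u <= 2*acc - 12.
Before skip: 2*u >= 2*q + 7 && 3*u <= 2*acc - 12
Before u := 3*z + z - 4: 8*z >= 2*q + 15 && 12*z <= 2*acc
Answer: WP = 8*z >= 2*q + 15 && 12*z <= 2*acc


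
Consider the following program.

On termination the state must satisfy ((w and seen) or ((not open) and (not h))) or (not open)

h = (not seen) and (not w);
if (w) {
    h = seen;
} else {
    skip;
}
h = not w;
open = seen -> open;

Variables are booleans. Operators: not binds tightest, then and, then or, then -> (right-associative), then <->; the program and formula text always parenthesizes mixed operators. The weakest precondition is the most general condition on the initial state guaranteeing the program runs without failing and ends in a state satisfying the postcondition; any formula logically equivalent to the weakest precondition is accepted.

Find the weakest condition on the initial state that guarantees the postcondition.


Working backward. After the program, the postcondition ((w and seen) or ((not open) and (not h))) or (not open) must hold; in canonical form it is (w and seen) or ((not open) and (not h)) or (not open).
Before open := seen -> open: (w and seen) or ((not (seen -> open)) and (not h)) or (not (seen -> open))
Before h := not w: (w and seen) or ((not (seen -> open)) and w) or (not (seen -> open))
Then branch requires (w and seen) or ((not (seen -> open)) and w) or (not (seen -> open)); else branch requires (w and seen) or ((not (seen -> open)) and w) or (not (seen -> open)).
Before the if: (w -> ((w and seen) or ((not (seen -> open)) and w) or (not (seen -> open)))) and ((not w) -> ((w and seen) or ((not (seen -> open)) and w) or (not (seen -> open))))
Before h := (not seen) and (not w): (w -> ((w and seen) or ((not (seen -> open)) and w) or (not (seen -> open)))) and ((not w) -> ((w and seen) or ((not (seen -> open)) and w) or (not (seen -> open))))
Answer: WP = (w -> ((w and seen) or ((not (seen -> open)) and w) or (not (seen -> open)))) and ((not w) -> ((w and seen) or ((not (seen -> open)) and w) or (not (seen -> open))))


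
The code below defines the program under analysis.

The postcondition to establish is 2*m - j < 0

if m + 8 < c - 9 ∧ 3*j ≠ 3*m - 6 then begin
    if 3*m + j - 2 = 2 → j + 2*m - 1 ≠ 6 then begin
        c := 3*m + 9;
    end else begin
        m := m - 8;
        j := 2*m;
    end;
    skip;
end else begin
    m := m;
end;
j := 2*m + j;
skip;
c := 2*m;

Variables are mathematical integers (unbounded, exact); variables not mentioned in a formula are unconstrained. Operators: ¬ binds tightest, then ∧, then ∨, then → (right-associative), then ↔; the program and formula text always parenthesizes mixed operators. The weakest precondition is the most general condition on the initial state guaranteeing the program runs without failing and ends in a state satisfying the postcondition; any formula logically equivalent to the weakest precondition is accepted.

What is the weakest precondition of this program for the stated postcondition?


Working backward. After the program, the postcondition 2*m - j < 0 must hold; in canonical form it is 2*m < j.
Before c := 2*m: 2*m < j
Before skip: 2*m < j
Before j := 2*m + j: j > 0
Then branch requires ((j + 3*m = 4 → j + 2*m ≠ 7) → j > 0) ∧ ((¬(j + 3*m = 4 → j + 2*m ≠ 7)) → 2*m > 16); else branch requires j > 0.
Before the if: ((m < c - 17 ∧ 3*j ≠ 3*m - 6) → (((j + 3*m = 4 → j + 2*m ≠ 7) → j > 0) ∧ ((¬(j + 3*m = 4 → j + 2*m ≠ 7)) → 2*m > 16))) ∧ ((¬(m < c - 17 ∧ 3*j ≠ 3*m - 6)) → j > 0)
Answer: WP = ((m < c - 17 ∧ 3*j ≠ 3*m - 6) → (((j + 3*m = 4 → j + 2*m ≠ 7) → j > 0) ∧ ((¬(j + 3*m = 4 → j + 2*m ≠ 7)) → 2*m > 16))) ∧ ((¬(m < c - 17 ∧ 3*j ≠ 3*m - 6)) → j > 0)
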